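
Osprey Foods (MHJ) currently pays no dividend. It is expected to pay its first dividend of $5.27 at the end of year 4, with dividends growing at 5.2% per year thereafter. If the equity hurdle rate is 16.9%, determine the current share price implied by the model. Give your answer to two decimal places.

Deferred-dividend DDM. At t=3 the remaining stream is a growing perpetuity with first payment D_4 = 5.27.
V_3 = D_4/(r−g) = 5.27/(0.169−0.052) = 45.0427
P₀ = V_3/(1+r)^3 = 45.0427/(1+0.169)^3 = 28.1956

$28.20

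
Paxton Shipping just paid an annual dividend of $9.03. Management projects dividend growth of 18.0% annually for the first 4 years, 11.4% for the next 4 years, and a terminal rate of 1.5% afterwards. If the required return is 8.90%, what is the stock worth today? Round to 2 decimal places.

Three-stage DDM. Project D₁…D_8; terminal Gordon value at t=8 with g = 0.015; discount at r = 0.089.
D_1 = 10.6554
D_2 = 12.5734
D_3 = 14.8366
D_4 = 17.5072
D_5 = 19.5030
D_6 = 21.7263
D_7 = 24.2031
D_8 = 26.9623
TV_8 = 27.3667/(0.089−0.015) = 369.8204
P₀ = Σ Dₜ/(1+r)ᵗ + TV_8/(1+r)^8 = 284.0079

$284.01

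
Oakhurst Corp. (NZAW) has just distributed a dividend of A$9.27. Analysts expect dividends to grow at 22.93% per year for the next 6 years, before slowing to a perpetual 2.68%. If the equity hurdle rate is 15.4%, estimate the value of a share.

A$179.14

Two-stage DDM. Project D₁…D_6 at 0.2293, terminal growth 0.0268, discount at r = 0.154.
D_1 = 11.3956
D_2 = 14.0086
D_3 = 17.2208
D_4 = 21.1695
D_5 = 26.0237
D_6 = 31.9909
Terminal value at t=6: TV = D_7/(r−g) = 32.8483/(0.154−0.0268) = 258.2413
P₀ = 11.3956/(1+0.154)^1 + 14.0086/(1+0.154)^2 + 17.2208/(1+0.154)^3 + 21.1695/(1+0.154)^4 + 26.0237/(1+0.154)^5 + 31.9909/(1+0.154)^6 + 258.2413/(1+0.154)^6 = 179.1406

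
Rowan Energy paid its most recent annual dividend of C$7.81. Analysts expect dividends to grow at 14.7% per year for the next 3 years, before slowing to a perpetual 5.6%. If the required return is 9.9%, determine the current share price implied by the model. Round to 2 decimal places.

C$243.58

Two-stage DDM. Project D₁…D_3 at 0.147, terminal growth 0.056, discount at r = 0.099.
D_1 = 8.9581
D_2 = 10.2749
D_3 = 11.7853
Terminal value at t=3: TV = D_4/(r−g) = 12.4453/(0.099−0.056) = 289.4255
P₀ = 8.9581/(1+0.099)^1 + 10.2749/(1+0.099)^2 + 11.7853/(1+0.099)^3 + 289.4255/(1+0.099)^3 = 243.5807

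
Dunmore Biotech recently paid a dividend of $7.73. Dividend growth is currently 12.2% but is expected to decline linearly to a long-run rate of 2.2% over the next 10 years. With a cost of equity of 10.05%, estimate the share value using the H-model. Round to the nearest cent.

$149.87

H-model: P₀ = D₀[(1+g_L) + H(g_S−g_L)]/(r−g_L), with H = 10/2 = 5.
P₀ = 7.73 × [(1+0.022) + 5×(0.122−0.022)] / (0.1005−0.022)
   = 7.73 × 1.5220 / 0.0785 = 149.8734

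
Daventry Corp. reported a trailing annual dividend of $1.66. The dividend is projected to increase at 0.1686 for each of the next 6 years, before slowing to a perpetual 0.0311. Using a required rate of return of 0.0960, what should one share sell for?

$51.29

Two-stage DDM. Project D₁…D_6 at 0.1686, terminal growth 0.0311, discount at r = 0.096.
D_1 = 1.9399
D_2 = 2.2669
D_3 = 2.6491
D_4 = 3.0958
D_5 = 3.6177
D_6 = 4.2277
Terminal value at t=6: TV = D_7/(r−g) = 4.3592/(0.096−0.0311) = 67.1675
P₀ = 1.9399/(1+0.096)^1 + 2.2669/(1+0.096)^2 + 2.6491/(1+0.096)^3 + 3.0958/(1+0.096)^4 + 3.6177/(1+0.096)^5 + 4.2277/(1+0.096)^6 + 67.1675/(1+0.096)^6 = 51.2938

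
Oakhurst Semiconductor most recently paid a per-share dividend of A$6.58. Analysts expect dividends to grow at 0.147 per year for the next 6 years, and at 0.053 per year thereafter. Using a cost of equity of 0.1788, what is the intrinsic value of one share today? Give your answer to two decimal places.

Two-stage DDM. Project D₁…D_6 at 0.147, terminal growth 0.053, discount at r = 0.1788.
D_1 = 7.5473
D_2 = 8.6567
D_3 = 9.9292
D_4 = 11.3888
D_5 = 13.0630
D_6 = 14.9833
Terminal value at t=6: TV = D_7/(r−g) = 15.7774/(0.1788−0.053) = 125.4163
P₀ = 7.5473/(1+0.1788)^1 + 8.6567/(1+0.1788)^2 + 9.9292/(1+0.1788)^3 + 11.3888/(1+0.1788)^4 + 13.0630/(1+0.1788)^5 + 14.9833/(1+0.1788)^6 + 125.4163/(1+0.1788)^6 = 82.6582

A$82.66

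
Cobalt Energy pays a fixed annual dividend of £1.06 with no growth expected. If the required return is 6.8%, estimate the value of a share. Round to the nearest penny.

£15.59

Zero-growth DDM (perpetuity): P₀ = D/r = 1.06 / 0.068 = 15.5882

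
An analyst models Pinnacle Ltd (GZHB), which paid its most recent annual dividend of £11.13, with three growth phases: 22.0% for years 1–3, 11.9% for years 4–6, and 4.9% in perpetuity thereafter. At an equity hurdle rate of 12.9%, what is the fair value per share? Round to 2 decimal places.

£259.76

Three-stage DDM. Project D₁…D_6; terminal Gordon value at t=6 with g = 0.049; discount at r = 0.129.
D_1 = 13.5786
D_2 = 16.5659
D_3 = 20.2104
D_4 = 22.6154
D_5 = 25.3067
D_6 = 28.3182
TV_6 = 29.7057/(0.129−0.049) = 371.3218
P₀ = Σ Dₜ/(1+r)ᵗ + TV_6/(1+r)^6 = 259.7606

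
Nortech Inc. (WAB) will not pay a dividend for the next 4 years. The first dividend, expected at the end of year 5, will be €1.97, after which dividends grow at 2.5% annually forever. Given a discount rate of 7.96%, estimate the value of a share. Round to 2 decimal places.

Deferred-dividend DDM. At t=4 the remaining stream is a growing perpetuity with first payment D_5 = 1.97.
V_4 = D_5/(r−g) = 1.97/(0.0796−0.025) = 36.0806
P₀ = V_4/(1+r)^4 = 36.0806/(1+0.0796)^4 = 26.5596

€26.56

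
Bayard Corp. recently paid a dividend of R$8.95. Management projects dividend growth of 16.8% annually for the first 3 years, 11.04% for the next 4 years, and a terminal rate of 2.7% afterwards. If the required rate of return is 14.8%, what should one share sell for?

Three-stage DDM. Project D₁…D_7; terminal Gordon value at t=7 with g = 0.027; discount at r = 0.148.
D_1 = 10.4536
D_2 = 12.2098
D_3 = 14.2611
D_4 = 15.8355
D_5 = 17.5837
D_6 = 19.5249
D_7 = 21.6805
TV_7 = 22.2659/(0.148−0.027) = 184.0155
P₀ = Σ Dₜ/(1+r)ᵗ + TV_7/(1+r)^7 = 132.5388

R$132.54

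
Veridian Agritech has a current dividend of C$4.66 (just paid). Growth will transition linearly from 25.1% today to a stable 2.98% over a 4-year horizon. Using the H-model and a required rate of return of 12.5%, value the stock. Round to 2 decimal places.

H-model: P₀ = D₀[(1+g_L) + H(g_S−g_L)]/(r−g_L), with H = 4/2 = 2.
P₀ = 4.66 × [(1+0.0298) + 2×(0.251−0.0298)] / (0.125−0.0298)
   = 4.66 × 1.4722 / 0.0952 = 72.0636

C$72.06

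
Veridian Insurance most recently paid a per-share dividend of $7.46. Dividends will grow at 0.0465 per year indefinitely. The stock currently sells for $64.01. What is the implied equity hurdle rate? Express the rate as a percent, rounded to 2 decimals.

16.85%

Rearranging the constant-growth DDM: r = D₁/P₀ + g.
D₁ = 7.46 × (1 + 0.0465) = 7.8069.
r = 7.8069 / 64.01 + 0.0465 = 0.12196 + 0.0465 = 0.16846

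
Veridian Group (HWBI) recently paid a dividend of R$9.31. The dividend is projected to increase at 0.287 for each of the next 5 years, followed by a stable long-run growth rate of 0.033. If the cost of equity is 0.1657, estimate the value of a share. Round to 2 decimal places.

R$182.15

Two-stage DDM. Project D₁…D_5 at 0.287, terminal growth 0.033, discount at r = 0.1657.
D_1 = 11.9820
D_2 = 15.4208
D_3 = 19.8466
D_4 = 25.5425
D_5 = 32.8732
Terminal value at t=5: TV = D_6/(r−g) = 33.9580/(0.1657−0.033) = 255.9009
P₀ = 11.9820/(1+0.1657)^1 + 15.4208/(1+0.1657)^2 + 19.8466/(1+0.1657)^3 + 25.5425/(1+0.1657)^4 + 32.8732/(1+0.1657)^5 + 255.9009/(1+0.1657)^5 = 182.1498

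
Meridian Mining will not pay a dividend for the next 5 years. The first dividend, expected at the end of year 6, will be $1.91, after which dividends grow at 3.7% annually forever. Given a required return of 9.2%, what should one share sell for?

Deferred-dividend DDM. At t=5 the remaining stream is a growing perpetuity with first payment D_6 = 1.91.
V_5 = D_6/(r−g) = 1.91/(0.092−0.037) = 34.7273
P₀ = V_5/(1+r)^5 = 34.7273/(1+0.092)^5 = 22.3644

$22.36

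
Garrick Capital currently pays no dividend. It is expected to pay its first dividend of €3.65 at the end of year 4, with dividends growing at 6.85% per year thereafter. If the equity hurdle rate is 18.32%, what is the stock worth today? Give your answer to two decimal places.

€19.21

Deferred-dividend DDM. At t=3 the remaining stream is a growing perpetuity with first payment D_4 = 3.65.
V_3 = D_4/(r−g) = 3.65/(0.1832−0.0685) = 31.8221
P₀ = V_3/(1+r)^3 = 31.8221/(1+0.1832)^3 = 19.2112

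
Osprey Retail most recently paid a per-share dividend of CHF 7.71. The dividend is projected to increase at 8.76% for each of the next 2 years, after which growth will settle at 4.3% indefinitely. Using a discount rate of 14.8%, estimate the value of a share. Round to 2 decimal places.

Two-stage DDM. Project D₁…D_2 at 0.0876, terminal growth 0.043, discount at r = 0.148.
D_1 = 8.3854
D_2 = 9.1200
Terminal value at t=2: TV = D_3/(r−g) = 9.5121/(0.148−0.043) = 90.5916
P₀ = 8.3854/(1+0.148)^1 + 9.1200/(1+0.148)^2 + 90.5916/(1+0.148)^2 = 82.9635

CHF 82.96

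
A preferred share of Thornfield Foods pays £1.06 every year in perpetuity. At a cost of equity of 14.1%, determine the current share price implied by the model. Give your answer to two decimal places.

Zero-growth DDM (perpetuity): P₀ = D/r = 1.06 / 0.141 = 7.5177

£7.52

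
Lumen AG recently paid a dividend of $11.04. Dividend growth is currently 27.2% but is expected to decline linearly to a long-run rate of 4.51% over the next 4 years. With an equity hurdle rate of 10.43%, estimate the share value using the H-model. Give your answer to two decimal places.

$279.52

H-model: P₀ = D₀[(1+g_L) + H(g_S−g_L)]/(r−g_L), with H = 4/2 = 2.
P₀ = 11.04 × [(1+0.0451) + 2×(0.272−0.0451)] / (0.1043−0.0451)
   = 11.04 × 1.4989 / 0.0592 = 279.5246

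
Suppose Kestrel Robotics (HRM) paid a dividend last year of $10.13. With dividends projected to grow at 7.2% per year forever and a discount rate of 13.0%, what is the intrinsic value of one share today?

$187.23

Gordon growth model: P₀ = D₁/(r − g). D₁ = 10.13 × (1 + 0.072) = 10.8594.
P₀ = 10.8594 / (0.13 − 0.072) = 10.8594 / 0.058 = 187.2303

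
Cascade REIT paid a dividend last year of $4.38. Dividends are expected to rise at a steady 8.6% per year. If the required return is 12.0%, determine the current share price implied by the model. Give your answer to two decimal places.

Gordon growth model: P₀ = D₁/(r − g). D₁ = 4.38 × (1 + 0.086) = 4.7567.
P₀ = 4.7567 / (0.12 − 0.086) = 4.7567 / 0.034 = 139.9024

$139.90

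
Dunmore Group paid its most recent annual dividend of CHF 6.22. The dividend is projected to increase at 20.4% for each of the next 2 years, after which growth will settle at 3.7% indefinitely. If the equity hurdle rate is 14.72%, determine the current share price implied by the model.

CHF 77.85

Two-stage DDM. Project D₁…D_2 at 0.204, terminal growth 0.037, discount at r = 0.1472.
D_1 = 7.4889
D_2 = 9.0166
Terminal value at t=2: TV = D_3/(r−g) = 9.3502/(0.1472−0.037) = 84.8478
P₀ = 7.4889/(1+0.1472)^1 + 9.0166/(1+0.1472)^2 + 84.8478/(1+0.1472)^2 = 77.8498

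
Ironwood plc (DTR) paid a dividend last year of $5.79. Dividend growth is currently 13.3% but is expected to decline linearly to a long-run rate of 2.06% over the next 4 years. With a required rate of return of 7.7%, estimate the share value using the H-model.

H-model: P₀ = D₀[(1+g_L) + H(g_S−g_L)]/(r−g_L), with H = 4/2 = 2.
P₀ = 5.79 × [(1+0.0206) + 2×(0.133−0.0206)] / (0.077−0.0206)
   = 5.79 × 1.2454 / 0.0564 = 127.8522

$127.85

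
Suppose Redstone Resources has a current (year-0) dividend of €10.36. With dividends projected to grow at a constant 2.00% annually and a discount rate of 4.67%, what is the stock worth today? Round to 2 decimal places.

€395.78

Gordon growth model: P₀ = D₁/(r − g). D₁ = 10.36 × (1 + 0.02) = 10.5672.
P₀ = 10.5672 / (0.0467 − 0.02) = 10.5672 / 0.0267 = 395.7753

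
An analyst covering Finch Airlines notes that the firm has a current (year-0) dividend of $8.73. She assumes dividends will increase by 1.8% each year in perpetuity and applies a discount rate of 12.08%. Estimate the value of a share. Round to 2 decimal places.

Gordon growth model: P₀ = D₁/(r − g). D₁ = 8.73 × (1 + 0.018) = 8.8871.
P₀ = 8.8871 / (0.1208 − 0.018) = 8.8871 / 0.1028 = 86.4508

$86.45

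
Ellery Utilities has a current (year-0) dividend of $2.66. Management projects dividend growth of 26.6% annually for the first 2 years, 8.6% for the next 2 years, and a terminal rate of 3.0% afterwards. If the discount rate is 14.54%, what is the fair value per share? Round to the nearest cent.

$38.27

Three-stage DDM. Project D₁…D_4; terminal Gordon value at t=4 with g = 0.03; discount at r = 0.1454.
D_1 = 3.3676
D_2 = 4.2633
D_3 = 4.6300
D_4 = 5.0282
TV_4 = 5.1790/(0.1454−0.03) = 44.8787
P₀ = Σ Dₜ/(1+r)ᵗ + TV_4/(1+r)^4 = 38.2664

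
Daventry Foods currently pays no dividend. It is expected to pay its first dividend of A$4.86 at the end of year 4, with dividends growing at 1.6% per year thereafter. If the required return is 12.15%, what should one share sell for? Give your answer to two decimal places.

Deferred-dividend DDM. At t=3 the remaining stream is a growing perpetuity with first payment D_4 = 4.86.
V_3 = D_4/(r−g) = 4.86/(0.1215−0.016) = 46.0664
P₀ = V_3/(1+r)^3 = 46.0664/(1+0.1215)^3 = 32.6577

A$32.66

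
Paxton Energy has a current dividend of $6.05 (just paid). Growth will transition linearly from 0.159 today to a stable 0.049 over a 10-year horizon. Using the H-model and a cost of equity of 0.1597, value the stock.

H-model: P₀ = D₀[(1+g_L) + H(g_S−g_L)]/(r−g_L), with H = 10/2 = 5.
P₀ = 6.05 × [(1+0.049) + 5×(0.159−0.049)] / (0.1597−0.049)
   = 6.05 × 1.5990 / 0.1107 = 87.3889

$87.39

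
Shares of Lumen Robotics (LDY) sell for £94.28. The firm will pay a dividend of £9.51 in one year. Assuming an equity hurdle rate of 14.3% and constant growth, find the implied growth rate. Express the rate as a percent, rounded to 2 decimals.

From P₀ = D₁/(r − g), the implied growth is g = r − D₁/P₀.
g = 0.143 − 9.51/94.28 = 0.143 − 0.10087 = 0.04213

4.21%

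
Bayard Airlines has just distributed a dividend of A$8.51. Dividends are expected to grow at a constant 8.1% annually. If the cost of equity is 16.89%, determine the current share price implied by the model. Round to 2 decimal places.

A$104.66

Gordon growth model: P₀ = D₁/(r − g). D₁ = 8.51 × (1 + 0.081) = 9.1993.
P₀ = 9.1993 / (0.1689 − 0.081) = 9.1993 / 0.0879 = 104.6565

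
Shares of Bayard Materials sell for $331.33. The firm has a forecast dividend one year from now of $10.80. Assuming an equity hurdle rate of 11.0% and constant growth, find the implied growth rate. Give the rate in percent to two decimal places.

From P₀ = D₁/(r − g), the implied growth is g = r − D₁/P₀.
g = 0.11 − 10.80/331.33 = 0.11 − 0.03260 = 0.07740

7.74%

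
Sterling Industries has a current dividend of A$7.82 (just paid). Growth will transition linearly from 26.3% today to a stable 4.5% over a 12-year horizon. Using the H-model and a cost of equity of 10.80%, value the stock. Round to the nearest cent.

H-model: P₀ = D₀[(1+g_L) + H(g_S−g_L)]/(r−g_L), with H = 12/2 = 6.
P₀ = 7.82 × [(1+0.045) + 6×(0.263−0.045)] / (0.108−0.045)
   = 7.82 × 2.3530 / 0.063 = 292.0708

A$292.07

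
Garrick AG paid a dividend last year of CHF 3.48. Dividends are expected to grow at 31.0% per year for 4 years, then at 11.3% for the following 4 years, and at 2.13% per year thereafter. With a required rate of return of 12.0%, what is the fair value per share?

CHF 112.29

Three-stage DDM. Project D₁…D_8; terminal Gordon value at t=8 with g = 0.0213; discount at r = 0.12.
D_1 = 4.5588
D_2 = 5.9720
D_3 = 7.8234
D_4 = 10.2486
D_5 = 11.4067
D_6 = 12.6956
D_7 = 14.1303
D_8 = 15.7270
TV_8 = 16.0620/(0.12−0.0213) = 162.7351
P₀ = Σ Dₜ/(1+r)ᵗ + TV_8/(1+r)^8 = 112.2870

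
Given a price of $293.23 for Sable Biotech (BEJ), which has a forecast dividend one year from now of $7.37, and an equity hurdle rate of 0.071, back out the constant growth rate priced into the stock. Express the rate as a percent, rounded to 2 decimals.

4.59%

From P₀ = D₁/(r − g), the implied growth is g = r − D₁/P₀.
g = 0.071 − 7.37/293.23 = 0.071 − 0.02513 = 0.04587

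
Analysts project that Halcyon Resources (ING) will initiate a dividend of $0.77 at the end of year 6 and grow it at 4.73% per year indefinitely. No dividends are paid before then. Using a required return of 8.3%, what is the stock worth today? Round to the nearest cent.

Deferred-dividend DDM. At t=5 the remaining stream is a growing perpetuity with first payment D_6 = 0.77.
V_5 = D_6/(r−g) = 0.77/(0.083−0.0473) = 21.5686
P₀ = V_5/(1+r)^5 = 21.5686/(1+0.083)^5 = 14.4771

$14.48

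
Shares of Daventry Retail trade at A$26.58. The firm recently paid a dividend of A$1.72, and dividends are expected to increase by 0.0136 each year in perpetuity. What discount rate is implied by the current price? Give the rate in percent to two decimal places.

Rearranging the constant-growth DDM: r = D₁/P₀ + g.
D₁ = 1.72 × (1 + 0.0136) = 1.7434.
r = 1.7434 / 26.58 + 0.0136 = 0.06559 + 0.0136 = 0.07919

7.92%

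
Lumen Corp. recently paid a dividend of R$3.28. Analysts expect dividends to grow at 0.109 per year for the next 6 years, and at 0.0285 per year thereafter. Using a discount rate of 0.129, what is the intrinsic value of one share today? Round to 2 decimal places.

Two-stage DDM. Project D₁…D_6 at 0.109, terminal growth 0.0285, discount at r = 0.129.
D_1 = 3.6375
D_2 = 4.0340
D_3 = 4.4737
D_4 = 4.9614
D_5 = 5.5021
D_6 = 6.1019
Terminal value at t=6: TV = D_7/(r−g) = 6.2758/(0.129−0.0285) = 62.4455
P₀ = 3.6375/(1+0.129)^1 + 4.0340/(1+0.129)^2 + 4.4737/(1+0.129)^3 + 4.9614/(1+0.129)^4 + 5.5021/(1+0.129)^5 + 6.1019/(1+0.129)^6 + 62.4455/(1+0.129)^6 = 48.6487

R$48.65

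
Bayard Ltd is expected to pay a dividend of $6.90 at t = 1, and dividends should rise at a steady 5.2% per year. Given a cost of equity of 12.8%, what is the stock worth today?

$90.79

Gordon growth model: P₀ = D₁/(r − g), with D₁ = 6.90 given directly.
P₀ = 6.9000 / (0.128 − 0.052) = 6.9000 / 0.076 = 90.7895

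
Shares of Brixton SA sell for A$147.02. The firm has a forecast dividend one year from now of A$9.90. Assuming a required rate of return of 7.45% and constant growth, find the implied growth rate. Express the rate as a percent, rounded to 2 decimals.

From P₀ = D₁/(r − g), the implied growth is g = r − D₁/P₀.
g = 0.0745 − 9.90/147.02 = 0.0745 − 0.06734 = 0.00716

0.72%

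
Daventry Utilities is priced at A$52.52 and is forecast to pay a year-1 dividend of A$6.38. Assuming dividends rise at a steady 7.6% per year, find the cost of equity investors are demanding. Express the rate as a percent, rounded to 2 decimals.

19.75%

Rearranging the constant-growth DDM: r = D₁/P₀ + g.
r = 6.3800 / 52.52 + 0.076 = 0.12148 + 0.076 = 0.19748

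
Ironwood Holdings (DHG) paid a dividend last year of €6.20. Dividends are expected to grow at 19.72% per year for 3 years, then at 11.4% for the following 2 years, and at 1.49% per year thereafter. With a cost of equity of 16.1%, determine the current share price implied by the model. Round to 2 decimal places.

Three-stage DDM. Project D₁…D_5; terminal Gordon value at t=5 with g = 0.0149; discount at r = 0.161.
D_1 = 7.4226
D_2 = 8.8864
D_3 = 10.6388
D_4 = 11.8516
D_5 = 13.2027
TV_5 = 13.3994/(0.161−0.0149) = 91.7139
P₀ = Σ Dₜ/(1+r)ᵗ + TV_5/(1+r)^5 = 76.0446

€76.04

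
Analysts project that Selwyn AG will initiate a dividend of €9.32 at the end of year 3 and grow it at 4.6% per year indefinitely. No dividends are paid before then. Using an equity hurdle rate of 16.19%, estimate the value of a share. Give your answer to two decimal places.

Deferred-dividend DDM. At t=2 the remaining stream is a growing perpetuity with first payment D_3 = 9.32.
V_2 = D_3/(r−g) = 9.32/(0.1619−0.046) = 80.4142
P₀ = V_2/(1+r)^2 = 80.4142/(1+0.1619)^2 = 59.5655

€59.57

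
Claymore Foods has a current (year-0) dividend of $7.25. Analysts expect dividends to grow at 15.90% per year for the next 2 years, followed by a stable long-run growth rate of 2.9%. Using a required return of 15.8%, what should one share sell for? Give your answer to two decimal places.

$72.45

Two-stage DDM. Project D₁…D_2 at 0.159, terminal growth 0.029, discount at r = 0.158.
D_1 = 8.4028
D_2 = 9.7388
Terminal value at t=2: TV = D_3/(r−g) = 10.0212/(0.158−0.029) = 77.6838
P₀ = 8.4028/(1+0.158)^1 + 9.7388/(1+0.158)^2 + 77.6838/(1+0.158)^2 = 72.4501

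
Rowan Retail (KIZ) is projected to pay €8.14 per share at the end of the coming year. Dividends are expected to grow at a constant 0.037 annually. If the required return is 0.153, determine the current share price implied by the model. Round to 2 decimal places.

Gordon growth model: P₀ = D₁/(r − g), with D₁ = 8.14 given directly.
P₀ = 8.1400 / (0.153 − 0.037) = 8.1400 / 0.116 = 70.1724

€70.17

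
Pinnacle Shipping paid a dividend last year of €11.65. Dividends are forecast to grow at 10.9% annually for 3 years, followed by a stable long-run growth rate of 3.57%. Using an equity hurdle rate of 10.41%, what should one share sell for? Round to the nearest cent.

€214.02

Two-stage DDM. Project D₁…D_3 at 0.109, terminal growth 0.0357, discount at r = 0.1041.
D_1 = 12.9199
D_2 = 14.3281
D_3 = 15.8899
Terminal value at t=3: TV = D_4/(r−g) = 16.4571/(0.1041−0.0357) = 240.6016
P₀ = 12.9199/(1+0.1041)^1 + 14.3281/(1+0.1041)^2 + 15.8899/(1+0.1041)^3 + 240.6016/(1+0.1041)^3 = 214.0223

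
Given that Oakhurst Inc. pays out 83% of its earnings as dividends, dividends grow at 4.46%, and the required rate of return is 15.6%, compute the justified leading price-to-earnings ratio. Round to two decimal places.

7.45

Justified leading P/E = b/(r−g) = 0.83/(0.156−0.0446) = 7.4506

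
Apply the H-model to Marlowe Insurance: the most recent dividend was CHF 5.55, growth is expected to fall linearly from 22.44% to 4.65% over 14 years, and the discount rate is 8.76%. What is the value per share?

CHF 309.48

H-model: P₀ = D₀[(1+g_L) + H(g_S−g_L)]/(r−g_L), with H = 14/2 = 7.
P₀ = 5.55 × [(1+0.0465) + 7×(0.2244−0.0465)] / (0.0876−0.0465)
   = 5.55 × 2.2918 / 0.0411 = 309.4766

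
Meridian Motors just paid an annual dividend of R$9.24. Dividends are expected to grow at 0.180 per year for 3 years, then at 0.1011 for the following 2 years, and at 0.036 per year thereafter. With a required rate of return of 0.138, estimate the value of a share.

Three-stage DDM. Project D₁…D_5; terminal Gordon value at t=5 with g = 0.036; discount at r = 0.138.
D_1 = 10.9032
D_2 = 12.8658
D_3 = 15.1816
D_4 = 16.7165
D_5 = 18.4065
TV_5 = 19.0691/(0.138−0.036) = 186.9524
P₀ = Σ Dₜ/(1+r)ᵗ + TV_5/(1+r)^5 = 147.3817

R$147.38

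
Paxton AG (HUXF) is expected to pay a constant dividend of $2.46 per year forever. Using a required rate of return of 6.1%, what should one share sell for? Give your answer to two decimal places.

Zero-growth DDM (perpetuity): P₀ = D/r = 2.46 / 0.061 = 40.3279

$40.33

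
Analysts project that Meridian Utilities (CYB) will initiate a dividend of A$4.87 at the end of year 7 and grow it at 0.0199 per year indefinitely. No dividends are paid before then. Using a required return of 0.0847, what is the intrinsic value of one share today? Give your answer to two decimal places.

Deferred-dividend DDM. At t=6 the remaining stream is a growing perpetuity with first payment D_7 = 4.87.
V_6 = D_7/(r−g) = 4.87/(0.0847−0.0199) = 75.1543
P₀ = V_6/(1+r)^6 = 75.1543/(1+0.0847)^6 = 46.1420

A$46.14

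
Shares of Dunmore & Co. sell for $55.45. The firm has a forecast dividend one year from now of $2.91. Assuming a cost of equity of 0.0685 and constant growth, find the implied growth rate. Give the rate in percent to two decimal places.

From P₀ = D₁/(r − g), the implied growth is g = r − D₁/P₀.
g = 0.0685 − 2.91/55.45 = 0.0685 − 0.05248 = 0.01602

1.60%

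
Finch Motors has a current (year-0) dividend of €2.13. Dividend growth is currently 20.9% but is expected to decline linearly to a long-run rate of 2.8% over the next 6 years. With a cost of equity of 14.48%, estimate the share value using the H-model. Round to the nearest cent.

H-model: P₀ = D₀[(1+g_L) + H(g_S−g_L)]/(r−g_L), with H = 6/2 = 3.
P₀ = 2.13 × [(1+0.028) + 3×(0.209−0.028)] / (0.1448−0.028)
   = 2.13 × 1.5710 / 0.1168 = 28.6492

€28.65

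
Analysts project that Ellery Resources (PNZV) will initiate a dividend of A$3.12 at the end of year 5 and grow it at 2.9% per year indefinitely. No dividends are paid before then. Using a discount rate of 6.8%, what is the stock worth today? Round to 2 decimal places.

Deferred-dividend DDM. At t=4 the remaining stream is a growing perpetuity with first payment D_5 = 3.12.
V_4 = D_5/(r−g) = 3.12/(0.068−0.029) = 80.0000
P₀ = V_4/(1+r)^4 = 80.0000/(1+0.068)^4 = 61.4901

A$61.49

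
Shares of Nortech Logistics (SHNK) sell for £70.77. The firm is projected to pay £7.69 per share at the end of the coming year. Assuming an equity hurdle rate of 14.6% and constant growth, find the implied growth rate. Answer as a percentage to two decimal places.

3.73%

From P₀ = D₁/(r − g), the implied growth is g = r − D₁/P₀.
g = 0.146 − 7.69/70.77 = 0.146 − 0.10866 = 0.03734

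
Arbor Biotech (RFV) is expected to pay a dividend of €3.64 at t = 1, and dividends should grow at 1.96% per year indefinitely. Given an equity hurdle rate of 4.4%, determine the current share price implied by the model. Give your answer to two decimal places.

€149.18

Gordon growth model: P₀ = D₁/(r − g), with D₁ = 3.64 given directly.
P₀ = 3.6400 / (0.044 − 0.0196) = 3.6400 / 0.0244 = 149.1803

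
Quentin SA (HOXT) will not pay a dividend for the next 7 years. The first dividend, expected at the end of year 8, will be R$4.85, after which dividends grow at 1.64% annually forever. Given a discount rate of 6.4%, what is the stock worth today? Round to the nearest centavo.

R$66.00

Deferred-dividend DDM. At t=7 the remaining stream is a growing perpetuity with first payment D_8 = 4.85.
V_7 = D_8/(r−g) = 4.85/(0.064−0.0164) = 101.8908
P₀ = V_7/(1+r)^7 = 101.8908/(1+0.064)^7 = 65.9999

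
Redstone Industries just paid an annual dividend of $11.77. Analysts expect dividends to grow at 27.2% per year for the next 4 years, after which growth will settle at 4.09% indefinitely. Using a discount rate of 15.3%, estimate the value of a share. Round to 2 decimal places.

$222.43

Two-stage DDM. Project D₁…D_4 at 0.272, terminal growth 0.0409, discount at r = 0.153.
D_1 = 14.9714
D_2 = 19.0437
D_3 = 24.2236
D_4 = 30.8124
Terminal value at t=4: TV = D_5/(r−g) = 32.0726/(0.153−0.0409) = 286.1069
P₀ = 14.9714/(1+0.153)^1 + 19.0437/(1+0.153)^2 + 24.2236/(1+0.153)^3 + 30.8124/(1+0.153)^4 + 286.1069/(1+0.153)^4 = 222.4342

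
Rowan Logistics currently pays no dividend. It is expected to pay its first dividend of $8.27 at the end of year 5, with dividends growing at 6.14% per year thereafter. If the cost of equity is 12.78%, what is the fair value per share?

$76.99

Deferred-dividend DDM. At t=4 the remaining stream is a growing perpetuity with first payment D_5 = 8.27.
V_4 = D_5/(r−g) = 8.27/(0.1278−0.0614) = 124.5482
P₀ = V_4/(1+r)^4 = 124.5482/(1+0.1278)^4 = 76.9855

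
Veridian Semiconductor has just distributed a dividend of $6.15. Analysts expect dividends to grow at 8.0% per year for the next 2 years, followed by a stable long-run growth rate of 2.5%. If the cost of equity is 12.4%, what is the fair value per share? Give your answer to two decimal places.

$70.37

Two-stage DDM. Project D₁…D_2 at 0.08, terminal growth 0.025, discount at r = 0.124.
D_1 = 6.6420
D_2 = 7.1734
Terminal value at t=2: TV = D_3/(r−g) = 7.3527/(0.124−0.025) = 74.2696
P₀ = 6.6420/(1+0.124)^1 + 7.1734/(1+0.124)^2 + 74.2696/(1+0.124)^2 = 70.3738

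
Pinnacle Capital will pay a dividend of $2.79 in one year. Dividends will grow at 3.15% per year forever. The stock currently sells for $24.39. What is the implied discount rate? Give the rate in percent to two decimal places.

Rearranging the constant-growth DDM: r = D₁/P₀ + g.
r = 2.7900 / 24.39 + 0.0315 = 0.11439 + 0.0315 = 0.14589

14.59%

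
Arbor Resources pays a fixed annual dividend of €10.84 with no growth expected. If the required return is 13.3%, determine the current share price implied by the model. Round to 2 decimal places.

€81.50

Zero-growth DDM (perpetuity): P₀ = D/r = 10.84 / 0.133 = 81.5038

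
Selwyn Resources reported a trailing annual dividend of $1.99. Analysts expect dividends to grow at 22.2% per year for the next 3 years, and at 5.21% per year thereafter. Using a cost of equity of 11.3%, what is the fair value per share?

$52.72

Two-stage DDM. Project D₁…D_3 at 0.222, terminal growth 0.0521, discount at r = 0.113.
D_1 = 2.4318
D_2 = 2.9716
D_3 = 3.6313
Terminal value at t=3: TV = D_4/(r−g) = 3.8205/(0.113−0.0521) = 62.7345
P₀ = 2.4318/(1+0.113)^1 + 2.9716/(1+0.113)^2 + 3.6313/(1+0.113)^3 + 62.7345/(1+0.113)^3 = 52.7185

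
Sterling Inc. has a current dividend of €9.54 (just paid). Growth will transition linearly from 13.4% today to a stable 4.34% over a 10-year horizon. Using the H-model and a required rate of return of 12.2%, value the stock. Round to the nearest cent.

H-model: P₀ = D₀[(1+g_L) + H(g_S−g_L)]/(r−g_L), with H = 10/2 = 5.
P₀ = 9.54 × [(1+0.0434) + 5×(0.134−0.0434)] / (0.122−0.0434)
   = 9.54 × 1.4964 / 0.0786 = 181.6241

€181.62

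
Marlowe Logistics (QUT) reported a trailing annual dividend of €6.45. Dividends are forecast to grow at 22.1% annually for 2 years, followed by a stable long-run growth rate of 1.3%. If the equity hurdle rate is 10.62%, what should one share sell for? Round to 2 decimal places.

Two-stage DDM. Project D₁…D_2 at 0.221, terminal growth 0.013, discount at r = 0.1062.
D_1 = 7.8755
D_2 = 9.6159
Terminal value at t=2: TV = D_3/(r−g) = 9.7409/(0.1062−0.013) = 104.5164
P₀ = 7.8755/(1+0.1062)^1 + 9.6159/(1+0.1062)^2 + 104.5164/(1+0.1062)^2 = 100.3893

€100.39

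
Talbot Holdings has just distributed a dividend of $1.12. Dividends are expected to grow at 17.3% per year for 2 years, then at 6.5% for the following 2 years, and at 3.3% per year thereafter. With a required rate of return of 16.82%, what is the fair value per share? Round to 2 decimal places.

Three-stage DDM. Project D₁…D_4; terminal Gordon value at t=4 with g = 0.033; discount at r = 0.1682.
D_1 = 1.3138
D_2 = 1.5410
D_3 = 1.6412
D_4 = 1.7479
TV_4 = 1.8056/(0.1682−0.033) = 13.3548
P₀ = Σ Dₜ/(1+r)ᵗ + TV_4/(1+r)^4 = 11.3926

$11.39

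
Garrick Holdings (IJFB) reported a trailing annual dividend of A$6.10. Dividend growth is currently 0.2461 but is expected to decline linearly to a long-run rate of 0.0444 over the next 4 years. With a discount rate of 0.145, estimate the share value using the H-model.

H-model: P₀ = D₀[(1+g_L) + H(g_S−g_L)]/(r−g_L), with H = 4/2 = 2.
P₀ = 6.10 × [(1+0.0444) + 2×(0.2461−0.0444)] / (0.145−0.0444)
   = 6.10 × 1.4478 / 0.1006 = 87.7891

A$87.79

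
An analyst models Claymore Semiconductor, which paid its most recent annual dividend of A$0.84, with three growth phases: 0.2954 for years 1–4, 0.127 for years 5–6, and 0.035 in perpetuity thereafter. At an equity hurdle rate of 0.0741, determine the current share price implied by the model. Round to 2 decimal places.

A$61.10

Three-stage DDM. Project D₁…D_6; terminal Gordon value at t=6 with g = 0.035; discount at r = 0.0741.
D_1 = 1.0881
D_2 = 1.4096
D_3 = 1.8260
D_4 = 2.3653
D_5 = 2.6657
D_6 = 3.0043
TV_6 = 3.1094/(0.0741−0.035) = 79.5255
P₀ = Σ Dₜ/(1+r)ᵗ + TV_6/(1+r)^6 = 61.0957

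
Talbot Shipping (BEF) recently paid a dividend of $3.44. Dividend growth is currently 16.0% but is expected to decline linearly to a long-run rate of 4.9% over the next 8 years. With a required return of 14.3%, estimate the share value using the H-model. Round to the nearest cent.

H-model: P₀ = D₀[(1+g_L) + H(g_S−g_L)]/(r−g_L), with H = 8/2 = 4.
P₀ = 3.44 × [(1+0.049) + 4×(0.16−0.049)] / (0.143−0.049)
   = 3.44 × 1.4930 / 0.094 = 54.6374

$54.64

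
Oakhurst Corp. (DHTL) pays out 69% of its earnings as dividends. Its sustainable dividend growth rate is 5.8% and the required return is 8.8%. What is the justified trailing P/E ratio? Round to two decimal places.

24.33

Justified trailing P/E = b(1+g)/(r−g) = 0.69×(1+0.058)/(0.088−0.058) = 24.3340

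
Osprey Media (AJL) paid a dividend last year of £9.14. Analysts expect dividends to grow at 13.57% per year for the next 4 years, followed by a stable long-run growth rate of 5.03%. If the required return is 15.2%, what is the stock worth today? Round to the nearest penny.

Two-stage DDM. Project D₁…D_4 at 0.1357, terminal growth 0.0503, discount at r = 0.152.
D_1 = 10.3803
D_2 = 11.7889
D_3 = 13.3887
D_4 = 15.2055
Terminal value at t=4: TV = D_5/(r−g) = 15.9703/(0.152−0.0503) = 157.0338
P₀ = 10.3803/(1+0.152)^1 + 11.7889/(1+0.152)^2 + 13.3887/(1+0.152)^3 + 15.2055/(1+0.152)^4 + 157.0338/(1+0.152)^4 = 124.4476

£124.45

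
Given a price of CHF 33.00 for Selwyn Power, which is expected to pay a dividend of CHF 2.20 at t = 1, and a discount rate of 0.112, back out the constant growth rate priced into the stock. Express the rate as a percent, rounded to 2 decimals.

4.53%

From P₀ = D₁/(r − g), the implied growth is g = r − D₁/P₀.
g = 0.112 − 2.20/33.00 = 0.112 − 0.06667 = 0.04533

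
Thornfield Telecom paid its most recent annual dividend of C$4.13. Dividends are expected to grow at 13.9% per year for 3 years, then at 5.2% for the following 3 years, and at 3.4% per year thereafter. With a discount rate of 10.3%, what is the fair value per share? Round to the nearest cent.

C$84.76

Three-stage DDM. Project D₁…D_6; terminal Gordon value at t=6 with g = 0.034; discount at r = 0.103.
D_1 = 4.7041
D_2 = 5.3579
D_3 = 6.1027
D_4 = 6.4200
D_5 = 6.7539
D_6 = 7.1051
TV_6 = 7.3466/(0.103−0.034) = 106.4731
P₀ = Σ Dₜ/(1+r)ᵗ + TV_6/(1+r)^6 = 84.7636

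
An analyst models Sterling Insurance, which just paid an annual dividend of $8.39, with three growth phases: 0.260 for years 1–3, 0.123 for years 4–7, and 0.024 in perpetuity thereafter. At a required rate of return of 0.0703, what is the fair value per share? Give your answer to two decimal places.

$463.95

Three-stage DDM. Project D₁…D_7; terminal Gordon value at t=7 with g = 0.024; discount at r = 0.0703.
D_1 = 10.5714
D_2 = 13.3200
D_3 = 16.7832
D_4 = 18.8475
D_5 = 21.1657
D_6 = 23.7691
D_7 = 26.6927
TV_7 = 27.3333/(0.0703−0.024) = 590.3527
P₀ = Σ Dₜ/(1+r)ᵗ + TV_7/(1+r)^7 = 463.9488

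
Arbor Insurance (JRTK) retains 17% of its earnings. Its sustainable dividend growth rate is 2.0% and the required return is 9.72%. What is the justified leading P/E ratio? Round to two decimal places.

Payout ratio b = 1 − 0.17 = 0.83.
Justified leading P/E = b/(r−g) = 0.83/(0.0972−0.02) = 10.7513

10.75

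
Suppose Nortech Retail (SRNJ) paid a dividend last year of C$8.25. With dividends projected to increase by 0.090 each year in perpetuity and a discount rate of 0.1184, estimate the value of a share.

Gordon growth model: P₀ = D₁/(r − g). D₁ = 8.25 × (1 + 0.09) = 8.9925.
P₀ = 8.9925 / (0.1184 − 0.09) = 8.9925 / 0.0284 = 316.6373

C$316.64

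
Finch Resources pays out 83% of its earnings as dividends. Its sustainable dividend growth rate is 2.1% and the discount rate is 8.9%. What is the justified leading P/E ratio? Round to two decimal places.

Justified leading P/E = b/(r−g) = 0.83/(0.089−0.021) = 12.2059

12.21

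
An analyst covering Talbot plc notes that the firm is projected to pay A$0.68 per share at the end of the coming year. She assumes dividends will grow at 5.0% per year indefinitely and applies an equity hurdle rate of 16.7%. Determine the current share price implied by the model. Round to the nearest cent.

Gordon growth model: P₀ = D₁/(r − g), with D₁ = 0.68 given directly.
P₀ = 0.6800 / (0.167 − 0.05) = 0.6800 / 0.117 = 5.8120

A$5.81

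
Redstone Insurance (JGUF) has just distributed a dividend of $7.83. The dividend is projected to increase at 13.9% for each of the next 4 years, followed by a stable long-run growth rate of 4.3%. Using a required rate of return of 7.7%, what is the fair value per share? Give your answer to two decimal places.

Two-stage DDM. Project D₁…D_4 at 0.139, terminal growth 0.043, discount at r = 0.077.
D_1 = 8.9184
D_2 = 10.1580
D_3 = 11.5700
D_4 = 13.1782
Terminal value at t=4: TV = D_5/(r−g) = 13.7449/(0.077−0.043) = 404.2612
P₀ = 8.9184/(1+0.077)^1 + 10.1580/(1+0.077)^2 + 11.5700/(1+0.077)^3 + 13.1782/(1+0.077)^4 + 404.2612/(1+0.077)^4 = 336.5633

$336.56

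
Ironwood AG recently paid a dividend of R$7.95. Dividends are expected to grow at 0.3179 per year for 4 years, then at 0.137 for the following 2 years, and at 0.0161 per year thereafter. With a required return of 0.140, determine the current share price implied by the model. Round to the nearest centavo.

Three-stage DDM. Project D₁…D_6; terminal Gordon value at t=6 with g = 0.0161; discount at r = 0.14.
D_1 = 10.4773
D_2 = 13.8080
D_3 = 18.1976
D_4 = 23.9826
D_5 = 27.2683
D_6 = 31.0040
TV_6 = 31.5032/(0.14−0.0161) = 254.2629
P₀ = Σ Dₜ/(1+r)ᵗ + TV_6/(1+r)^6 = 190.4240

R$190.42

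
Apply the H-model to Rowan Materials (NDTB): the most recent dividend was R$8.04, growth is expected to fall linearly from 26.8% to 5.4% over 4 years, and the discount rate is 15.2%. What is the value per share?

H-model: P₀ = D₀[(1+g_L) + H(g_S−g_L)]/(r−g_L), with H = 4/2 = 2.
P₀ = 8.04 × [(1+0.054) + 2×(0.268−0.054)] / (0.152−0.054)
   = 8.04 × 1.4820 / 0.098 = 121.5845

R$121.58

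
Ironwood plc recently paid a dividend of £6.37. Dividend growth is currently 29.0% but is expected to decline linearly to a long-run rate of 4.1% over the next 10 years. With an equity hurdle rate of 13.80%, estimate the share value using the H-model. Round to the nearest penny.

H-model: P₀ = D₀[(1+g_L) + H(g_S−g_L)]/(r−g_L), with H = 10/2 = 5.
P₀ = 6.37 × [(1+0.041) + 5×(0.29−0.041)] / (0.138−0.041)
   = 6.37 × 2.2860 / 0.097 = 150.1219

£150.12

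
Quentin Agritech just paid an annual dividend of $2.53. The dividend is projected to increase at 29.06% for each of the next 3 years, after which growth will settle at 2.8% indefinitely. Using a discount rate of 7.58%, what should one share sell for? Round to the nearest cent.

Two-stage DDM. Project D₁…D_3 at 0.2906, terminal growth 0.028, discount at r = 0.0758.
D_1 = 3.2652
D_2 = 4.2141
D_3 = 5.4387
Terminal value at t=3: TV = D_4/(r−g) = 5.5910/(0.0758−0.028) = 116.9663
P₀ = 3.2652/(1+0.0758)^1 + 4.2141/(1+0.0758)^2 + 5.4387/(1+0.0758)^3 + 116.9663/(1+0.0758)^3 = 104.9879

$104.99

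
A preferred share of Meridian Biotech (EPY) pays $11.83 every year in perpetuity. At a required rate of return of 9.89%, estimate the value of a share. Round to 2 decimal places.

$119.62

Zero-growth DDM (perpetuity): P₀ = D/r = 11.83 / 0.0989 = 119.6158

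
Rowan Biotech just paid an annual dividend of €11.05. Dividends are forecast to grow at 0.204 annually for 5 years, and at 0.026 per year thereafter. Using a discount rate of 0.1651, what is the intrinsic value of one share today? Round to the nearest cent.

Two-stage DDM. Project D₁…D_5 at 0.204, terminal growth 0.026, discount at r = 0.1651.
D_1 = 13.3042
D_2 = 16.0183
D_3 = 19.2860
D_4 = 23.2203
D_5 = 27.9573
Terminal value at t=5: TV = D_6/(r−g) = 28.6842/(0.1651−0.026) = 206.2125
P₀ = 13.3042/(1+0.1651)^1 + 16.0183/(1+0.1651)^2 + 19.2860/(1+0.1651)^3 + 23.2203/(1+0.1651)^4 + 27.9573/(1+0.1651)^5 + 206.2125/(1+0.1651)^5 = 157.0870

€157.09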